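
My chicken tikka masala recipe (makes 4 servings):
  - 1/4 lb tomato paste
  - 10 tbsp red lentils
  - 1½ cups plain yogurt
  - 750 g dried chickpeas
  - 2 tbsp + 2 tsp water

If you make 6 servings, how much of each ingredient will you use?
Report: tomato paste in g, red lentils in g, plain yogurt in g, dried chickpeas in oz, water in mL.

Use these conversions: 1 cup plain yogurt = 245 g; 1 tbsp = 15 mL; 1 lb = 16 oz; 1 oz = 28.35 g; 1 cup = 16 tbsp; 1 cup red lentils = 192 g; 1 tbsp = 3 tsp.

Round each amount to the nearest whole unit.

Scaling factor: 6/4 = 3/2 = 1.5.
tomato paste: 0.25 lb × 3/2 × 16 oz/lb × 28.35 g/oz ≈ 170 g
red lentils: 10 tbsp × 3/2 ÷ 16 tbsp/cup × 192 g/cup = 180 g
plain yogurt: 1.5 cup × 3/2 × 245 g/cup ≈ 551 g
dried chickpeas: 750 g × 3/2 ÷ 28.35 g/oz ≈ 40 oz
water: (2 tbsp + 2 tsp = 8/3 tbsp) × 3/2 × 15 mL/tbsp = 60 mL

tomato paste: 170 g; red lentils: 180 g; plain yogurt: 551 g; dried chickpeas: 40 oz; water: 60 mL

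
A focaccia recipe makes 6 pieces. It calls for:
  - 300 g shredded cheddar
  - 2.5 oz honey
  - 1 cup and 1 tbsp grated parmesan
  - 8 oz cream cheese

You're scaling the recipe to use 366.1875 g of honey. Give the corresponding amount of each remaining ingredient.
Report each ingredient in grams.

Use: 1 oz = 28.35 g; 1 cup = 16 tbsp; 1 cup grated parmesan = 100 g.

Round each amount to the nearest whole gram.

shredded cheddar: 1550 g; grated parmesan: 549 g; cream cheese: 1172 g

The original recipe has 70.875 g of honey, so the scaling factor is 366.1875 ÷ 70.875 = 31/6.
shredded cheddar: 300 g × 31/6 = 1550 g
grated parmesan: (1 cup + 1 tbsp = 1.0625 cup) × 31/6 × 100 g/cup ≈ 549 g
cream cheese: 8 oz × 31/6 × 28.35 g/oz ≈ 1172 g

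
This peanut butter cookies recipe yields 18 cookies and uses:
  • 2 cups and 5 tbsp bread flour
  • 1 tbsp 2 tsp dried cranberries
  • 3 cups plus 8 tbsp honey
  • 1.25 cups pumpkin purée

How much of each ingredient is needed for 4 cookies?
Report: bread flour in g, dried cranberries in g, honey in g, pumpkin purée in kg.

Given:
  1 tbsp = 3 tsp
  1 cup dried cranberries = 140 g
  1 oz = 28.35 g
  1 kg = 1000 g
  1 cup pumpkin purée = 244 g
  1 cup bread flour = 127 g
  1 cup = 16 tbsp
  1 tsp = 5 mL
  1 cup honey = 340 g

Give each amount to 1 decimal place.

Scaling factor: 4/18 = 2/9.
bread flour: (2 cup + 5 tbsp = 2.3125 cup) × 2/9 × 127 g/cup ≈ 65.3 g
dried cranberries: (1 tbsp + 2 tsp = 5/3 tbsp) × 2/9 ÷ 16 tbsp/cup × 140 g/cup ≈ 3.2 g
honey: (3 cup + 8 tbsp = 3.5 cup) × 2/9 × 340 g/cup ≈ 264.4 g
pumpkin purée: 1.25 cup × 2/9 × 244 g/cup ÷ 1000 g/kg ≈ 0.1 kg

bread flour: 65.3 g; dried cranberries: 3.2 g; honey: 264.4 g; pumpkin purée: 0.1 kg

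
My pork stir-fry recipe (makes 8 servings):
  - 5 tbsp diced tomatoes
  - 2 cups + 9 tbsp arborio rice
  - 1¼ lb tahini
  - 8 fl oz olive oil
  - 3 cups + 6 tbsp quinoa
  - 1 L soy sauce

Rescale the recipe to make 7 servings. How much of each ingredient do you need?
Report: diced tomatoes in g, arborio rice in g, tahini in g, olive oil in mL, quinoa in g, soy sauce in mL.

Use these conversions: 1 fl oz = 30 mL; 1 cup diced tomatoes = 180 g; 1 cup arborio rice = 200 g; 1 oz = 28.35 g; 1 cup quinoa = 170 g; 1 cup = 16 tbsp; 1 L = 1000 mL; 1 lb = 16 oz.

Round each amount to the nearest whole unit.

Scaling factor: 7/8 = 0.875.
diced tomatoes: 5 tbsp × 7/8 ÷ 16 tbsp/cup × 180 g/cup ≈ 49 g
arborio rice: (2 cup + 9 tbsp = 2.5625 cup) × 7/8 × 200 g/cup ≈ 448 g
tahini: 1.25 lb × 7/8 × 16 oz/lb × 28.35 g/oz ≈ 496 g
olive oil: 8 fl oz × 7/8 × 30 mL/fl oz = 210 mL
quinoa: (3 cup + 6 tbsp = 3.375 cup) × 7/8 × 170 g/cup ≈ 502 g
soy sauce: 1 L × 7/8 × 1000 mL/L = 875 mL

diced tomatoes: 49 g; arborio rice: 448 g; tahini: 496 g; olive oil: 210 mL; quinoa: 502 g; soy sauce: 875 mL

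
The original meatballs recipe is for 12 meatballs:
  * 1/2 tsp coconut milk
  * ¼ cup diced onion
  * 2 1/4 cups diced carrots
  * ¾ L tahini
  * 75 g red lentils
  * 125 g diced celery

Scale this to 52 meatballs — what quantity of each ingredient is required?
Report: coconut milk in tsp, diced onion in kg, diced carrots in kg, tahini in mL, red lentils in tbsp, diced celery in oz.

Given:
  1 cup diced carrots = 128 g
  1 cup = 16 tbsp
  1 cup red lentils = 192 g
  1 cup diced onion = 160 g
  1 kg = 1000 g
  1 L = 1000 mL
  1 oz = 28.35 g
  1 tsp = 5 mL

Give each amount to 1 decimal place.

Scaling factor: 52/12 = 13/3.
coconut milk: 0.5 tsp × 13/3 ≈ 2.2 tsp
diced onion: 0.25 cup × 13/3 × 160 g/cup ÷ 1000 g/kg ≈ 0.2 kg
diced carrots: 2.25 cup × 13/3 × 128 g/cup ÷ 1000 g/kg ≈ 1.2 kg
tahini: 0.75 L × 13/3 × 1000 mL/L = 3250.0 mL
red lentils: 75 g × 13/3 ÷ 192 g/cup × 16 tbsp/cup ≈ 27.1 tbsp
diced celery: 125 g × 13/3 ÷ 28.35 g/oz ≈ 19.1 oz

coconut milk: 2.2 tsp; diced onion: 0.2 kg; diced carrots: 1.2 kg; tahini: 3250.0 mL; red lentils: 27.1 tbsp; diced celery: 19.1 oz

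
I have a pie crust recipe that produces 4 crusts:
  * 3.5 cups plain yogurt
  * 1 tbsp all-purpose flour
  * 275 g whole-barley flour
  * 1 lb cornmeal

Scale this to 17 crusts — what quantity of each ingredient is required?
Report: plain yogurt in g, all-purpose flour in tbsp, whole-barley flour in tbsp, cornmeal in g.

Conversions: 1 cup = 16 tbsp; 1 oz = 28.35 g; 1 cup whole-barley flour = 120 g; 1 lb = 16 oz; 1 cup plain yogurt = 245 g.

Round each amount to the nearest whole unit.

Scaling factor: 17/4 = 4.25.
plain yogurt: 3.5 cup × 17/4 × 245 g/cup ≈ 3644 g
all-purpose flour: 1 tbsp × 17/4 ≈ 4 tbsp
whole-barley flour: 275 g × 17/4 ÷ 120 g/cup × 16 tbsp/cup ≈ 156 tbsp
cornmeal: 1 lb × 17/4 × 16 oz/lb × 28.35 g/oz ≈ 1928 g

plain yogurt: 3644 g; all-purpose flour: 4 tbsp; whole-barley flour: 156 tbsp; cornmeal: 1928 g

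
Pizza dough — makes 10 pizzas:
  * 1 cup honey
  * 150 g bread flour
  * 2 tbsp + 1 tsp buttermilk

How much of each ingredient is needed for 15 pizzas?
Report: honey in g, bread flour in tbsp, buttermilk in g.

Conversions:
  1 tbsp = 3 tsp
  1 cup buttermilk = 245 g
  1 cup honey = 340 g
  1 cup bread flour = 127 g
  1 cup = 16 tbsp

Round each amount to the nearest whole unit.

honey: 510 g; bread flour: 28 tbsp; buttermilk: 54 g

Scaling factor: 15/10 = 3/2 = 1.5.
honey: 1 cup × 3/2 × 340 g/cup = 510 g
bread flour: 150 g × 3/2 ÷ 127 g/cup × 16 tbsp/cup ≈ 28 tbsp
buttermilk: (2 tbsp + 1 tsp = 7/3 tbsp) × 3/2 ÷ 16 tbsp/cup × 245 g/cup ≈ 54 g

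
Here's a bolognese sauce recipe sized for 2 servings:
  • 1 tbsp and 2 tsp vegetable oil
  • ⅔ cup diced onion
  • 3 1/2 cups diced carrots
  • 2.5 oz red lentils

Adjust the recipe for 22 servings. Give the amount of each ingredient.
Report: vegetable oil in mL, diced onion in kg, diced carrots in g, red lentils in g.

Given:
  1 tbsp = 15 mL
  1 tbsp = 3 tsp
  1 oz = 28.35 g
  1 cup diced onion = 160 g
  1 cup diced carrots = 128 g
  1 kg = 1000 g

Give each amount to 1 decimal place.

Scaling factor: 22/2 = 11.
vegetable oil: (1 tbsp + 2 tsp = 5/3 tbsp) × 11 × 15 mL/tbsp = 275.0 mL
diced onion: 2/3 cup × 11 × 160 g/cup ÷ 1000 g/kg ≈ 1.2 kg
diced carrots: 3.5 cup × 11 × 128 g/cup = 4928.0 g
red lentils: 2.5 oz × 11 × 28.35 g/oz ≈ 779.6 g

vegetable oil: 275.0 mL; diced onion: 1.2 kg; diced carrots: 4928.0 g; red lentils: 779.6 g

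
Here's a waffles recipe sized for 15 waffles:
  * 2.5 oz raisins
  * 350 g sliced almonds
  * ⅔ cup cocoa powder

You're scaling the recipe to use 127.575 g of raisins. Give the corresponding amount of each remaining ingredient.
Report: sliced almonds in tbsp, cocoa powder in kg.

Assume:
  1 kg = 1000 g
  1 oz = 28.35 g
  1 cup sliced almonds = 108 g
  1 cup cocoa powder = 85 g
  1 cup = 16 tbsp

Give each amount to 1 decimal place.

The original recipe has 70.875 g of raisins, so the scaling factor is 127.575 ÷ 70.875 = 9/5 = 1.8.
sliced almonds: 350 g × 9/5 ÷ 108 g/cup × 16 tbsp/cup ≈ 93.3 tbsp
cocoa powder: 2/3 cup × 9/5 × 85 g/cup ÷ 1000 g/kg ≈ 0.1 kg

sliced almonds: 93.3 tbsp; cocoa powder: 0.1 kg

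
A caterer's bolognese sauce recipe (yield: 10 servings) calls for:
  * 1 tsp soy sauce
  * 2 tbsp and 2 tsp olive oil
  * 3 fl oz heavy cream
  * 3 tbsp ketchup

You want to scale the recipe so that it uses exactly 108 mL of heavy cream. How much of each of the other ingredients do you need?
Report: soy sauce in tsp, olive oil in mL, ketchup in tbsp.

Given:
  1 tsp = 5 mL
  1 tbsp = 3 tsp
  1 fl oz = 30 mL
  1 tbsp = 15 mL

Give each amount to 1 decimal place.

soy sauce: 1.2 tsp; olive oil: 48.0 mL; ketchup: 3.6 tbsp

The original recipe has 90 mL of heavy cream, so the scaling factor is 108 ÷ 90 = 6/5 = 1.2.
soy sauce: 1 tsp × 6/5 = 1.2 tsp
olive oil: (2 tbsp + 2 tsp = 8/3 tbsp) × 6/5 × 15 mL/tbsp = 48.0 mL
ketchup: 3 tbsp × 6/5 = 3.6 tbsp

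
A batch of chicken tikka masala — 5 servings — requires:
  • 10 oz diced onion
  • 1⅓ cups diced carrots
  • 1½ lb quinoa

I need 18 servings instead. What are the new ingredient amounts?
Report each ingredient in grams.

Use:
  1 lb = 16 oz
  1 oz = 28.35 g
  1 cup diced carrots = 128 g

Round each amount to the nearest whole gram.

Scaling factor: 18/5 = 3.6.
diced onion: 10 oz × 18/5 × 28.35 g/oz ≈ 1021 g
diced carrots: 4/3 cup × 18/5 × 128 g/cup ≈ 614 g
quinoa: 1.5 lb × 18/5 × 16 oz/lb × 28.35 g/oz ≈ 2449 g

diced onion: 1021 g; diced carrots: 614 g; quinoa: 2449 g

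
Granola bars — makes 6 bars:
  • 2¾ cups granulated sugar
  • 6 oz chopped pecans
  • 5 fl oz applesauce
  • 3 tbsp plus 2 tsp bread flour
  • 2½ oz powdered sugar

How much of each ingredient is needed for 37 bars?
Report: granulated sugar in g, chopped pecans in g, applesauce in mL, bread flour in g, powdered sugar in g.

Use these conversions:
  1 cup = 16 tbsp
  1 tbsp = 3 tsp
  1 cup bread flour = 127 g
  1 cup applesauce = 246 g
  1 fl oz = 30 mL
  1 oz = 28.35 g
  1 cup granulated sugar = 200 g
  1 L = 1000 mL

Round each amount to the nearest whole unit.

Scaling factor: 37/6.
granulated sugar: 2.75 cup × 37/6 × 200 g/cup ≈ 3392 g
chopped pecans: 6 oz × 37/6 × 28.35 g/oz ≈ 1049 g
applesauce: 5 fl oz × 37/6 × 30 mL/fl oz = 925 mL
bread flour: (3 tbsp + 2 tsp = 11/3 tbsp) × 37/6 ÷ 16 tbsp/cup × 127 g/cup ≈ 179 g
powdered sugar: 2.5 oz × 37/6 × 28.35 g/oz ≈ 437 g

granulated sugar: 3392 g; chopped pecans: 1049 g; applesauce: 925 mL; bread flour: 179 g; powdered sugar: 437 g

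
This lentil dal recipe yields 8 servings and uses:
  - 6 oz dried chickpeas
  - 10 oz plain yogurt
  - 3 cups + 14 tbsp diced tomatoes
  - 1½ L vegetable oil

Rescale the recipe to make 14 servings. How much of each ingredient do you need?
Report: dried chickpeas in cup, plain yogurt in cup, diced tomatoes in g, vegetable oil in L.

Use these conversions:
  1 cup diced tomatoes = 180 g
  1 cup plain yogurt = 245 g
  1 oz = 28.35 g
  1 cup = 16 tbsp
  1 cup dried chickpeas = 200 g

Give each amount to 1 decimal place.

dried chickpeas: 1.5 cup; plain yogurt: 2.0 cup; diced tomatoes: 1220.6 g; vegetable oil: 2.6 L

Scaling factor: 14/8 = 7/4 = 1.75.
dried chickpeas: 6 oz × 7/4 × 28.35 g/oz ÷ 200 g/cup ≈ 1.5 cup
plain yogurt: 10 oz × 7/4 × 28.35 g/oz ÷ 245 g/cup ≈ 2.0 cup
diced tomatoes: (3 cup + 14 tbsp = 3.875 cup) × 7/4 × 180 g/cup ≈ 1220.6 g
vegetable oil: 1.5 L × 7/4 ≈ 2.6 L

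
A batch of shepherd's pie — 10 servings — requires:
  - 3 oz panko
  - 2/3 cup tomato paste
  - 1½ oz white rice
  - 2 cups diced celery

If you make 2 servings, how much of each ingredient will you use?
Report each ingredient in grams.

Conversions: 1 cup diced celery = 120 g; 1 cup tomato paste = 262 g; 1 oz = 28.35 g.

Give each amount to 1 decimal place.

Scaling factor: 2/10 = 1/5 = 0.2.
panko: 3 oz × 1/5 × 28.35 g/oz ≈ 17.0 g
tomato paste: 2/3 cup × 1/5 × 262 g/cup ≈ 34.9 g
white rice: 1.5 oz × 1/5 × 28.35 g/oz ≈ 8.5 g
diced celery: 2 cup × 1/5 × 120 g/cup = 48.0 g

panko: 17.0 g; tomato paste: 34.9 g; white rice: 8.5 g; diced celery: 48.0 g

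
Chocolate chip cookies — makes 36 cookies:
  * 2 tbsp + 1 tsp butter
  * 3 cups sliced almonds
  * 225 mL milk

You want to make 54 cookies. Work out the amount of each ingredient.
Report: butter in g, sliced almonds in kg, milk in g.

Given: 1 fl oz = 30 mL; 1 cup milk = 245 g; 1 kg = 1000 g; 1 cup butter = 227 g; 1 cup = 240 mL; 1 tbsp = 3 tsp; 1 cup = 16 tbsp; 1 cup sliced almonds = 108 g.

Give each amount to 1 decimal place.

butter: 49.7 g; sliced almonds: 0.5 kg; milk: 344.5 g

Scaling factor: 54/36 = 3/2 = 1.5.
butter: (2 tbsp + 1 tsp = 7/3 tbsp) × 3/2 ÷ 16 tbsp/cup × 227 g/cup ≈ 49.7 g
sliced almonds: 3 cup × 3/2 × 108 g/cup ÷ 1000 g/kg ≈ 0.5 kg
milk: 225 mL × 3/2 ÷ 240 mL/cup × 245 g/cup ≈ 344.5 g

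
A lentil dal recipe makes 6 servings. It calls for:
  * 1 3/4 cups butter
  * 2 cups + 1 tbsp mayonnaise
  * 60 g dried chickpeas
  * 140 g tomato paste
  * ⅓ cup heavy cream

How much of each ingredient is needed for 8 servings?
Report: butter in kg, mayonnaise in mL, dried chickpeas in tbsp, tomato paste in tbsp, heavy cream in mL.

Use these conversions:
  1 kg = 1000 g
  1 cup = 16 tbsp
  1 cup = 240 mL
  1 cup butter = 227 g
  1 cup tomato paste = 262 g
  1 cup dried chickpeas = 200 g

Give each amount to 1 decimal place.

butter: 0.5 kg; mayonnaise: 660.0 mL; dried chickpeas: 6.4 tbsp; tomato paste: 11.4 tbsp; heavy cream: 106.7 mL

Scaling factor: 8/6 = 4/3.
butter: 1.75 cup × 4/3 × 227 g/cup ÷ 1000 g/kg ≈ 0.5 kg
mayonnaise: (2 cup + 1 tbsp = 2.0625 cup) × 4/3 × 240 mL/cup = 660.0 mL
dried chickpeas: 60 g × 4/3 ÷ 200 g/cup × 16 tbsp/cup = 6.4 tbsp
tomato paste: 140 g × 4/3 ÷ 262 g/cup × 16 tbsp/cup ≈ 11.4 tbsp
heavy cream: 1/3 cup × 4/3 × 240 mL/cup ≈ 106.7 mL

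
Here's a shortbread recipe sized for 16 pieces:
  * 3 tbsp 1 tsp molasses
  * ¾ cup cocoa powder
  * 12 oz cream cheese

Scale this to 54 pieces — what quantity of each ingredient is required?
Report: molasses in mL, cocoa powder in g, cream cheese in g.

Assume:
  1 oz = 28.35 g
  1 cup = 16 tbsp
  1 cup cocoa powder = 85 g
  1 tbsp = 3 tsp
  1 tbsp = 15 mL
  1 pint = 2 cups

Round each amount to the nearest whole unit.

molasses: 169 mL; cocoa powder: 215 g; cream cheese: 1148 g

Scaling factor: 54/16 = 27/8 = 3.375.
molasses: (3 tbsp + 1 tsp = 10/3 tbsp) × 27/8 × 15 mL/tbsp ≈ 169 mL
cocoa powder: 0.75 cup × 27/8 × 85 g/cup ≈ 215 g
cream cheese: 12 oz × 27/8 × 28.35 g/oz ≈ 1148 g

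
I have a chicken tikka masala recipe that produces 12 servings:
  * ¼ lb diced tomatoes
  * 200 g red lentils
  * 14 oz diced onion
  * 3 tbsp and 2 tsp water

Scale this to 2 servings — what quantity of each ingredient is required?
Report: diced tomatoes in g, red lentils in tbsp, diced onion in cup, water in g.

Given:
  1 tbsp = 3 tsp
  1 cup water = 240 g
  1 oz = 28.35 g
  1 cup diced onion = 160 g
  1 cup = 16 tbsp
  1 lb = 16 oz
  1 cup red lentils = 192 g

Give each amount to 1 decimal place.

diced tomatoes: 18.9 g; red lentils: 2.8 tbsp; diced onion: 0.4 cup; water: 9.2 g

Scaling factor: 2/12 = 1/6.
diced tomatoes: 0.25 lb × 1/6 × 16 oz/lb × 28.35 g/oz = 18.9 g
red lentils: 200 g × 1/6 ÷ 192 g/cup × 16 tbsp/cup ≈ 2.8 tbsp
diced onion: 14 oz × 1/6 × 28.35 g/oz ÷ 160 g/cup ≈ 0.4 cup
water: (3 tbsp + 2 tsp = 11/3 tbsp) × 1/6 ÷ 16 tbsp/cup × 240 g/cup ≈ 9.2 g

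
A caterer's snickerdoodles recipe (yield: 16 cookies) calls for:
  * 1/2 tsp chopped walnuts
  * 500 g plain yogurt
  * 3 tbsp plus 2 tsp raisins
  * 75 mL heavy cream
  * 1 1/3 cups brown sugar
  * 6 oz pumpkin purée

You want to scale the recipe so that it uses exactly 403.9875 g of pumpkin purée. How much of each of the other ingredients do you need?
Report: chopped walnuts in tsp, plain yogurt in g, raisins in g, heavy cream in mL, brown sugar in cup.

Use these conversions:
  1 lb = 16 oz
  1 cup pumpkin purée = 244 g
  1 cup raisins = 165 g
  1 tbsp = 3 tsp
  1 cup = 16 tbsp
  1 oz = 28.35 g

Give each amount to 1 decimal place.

The original recipe has 170.1 g of pumpkin purée, so the scaling factor is 403.9875 ÷ 170.1 = 19/8 = 2.375.
chopped walnuts: 0.5 tsp × 19/8 ≈ 1.2 tsp
plain yogurt: 500 g × 19/8 = 1187.5 g
raisins: (3 tbsp + 2 tsp = 11/3 tbsp) × 19/8 ÷ 16 tbsp/cup × 165 g/cup ≈ 89.8 g
heavy cream: 75 mL × 19/8 ≈ 178.1 mL
brown sugar: 4/3 cup × 19/8 ≈ 3.2 cup

chopped walnuts: 1.2 tsp; plain yogurt: 1187.5 g; raisins: 89.8 g; heavy cream: 178.1 mL; brown sugar: 3.2 cup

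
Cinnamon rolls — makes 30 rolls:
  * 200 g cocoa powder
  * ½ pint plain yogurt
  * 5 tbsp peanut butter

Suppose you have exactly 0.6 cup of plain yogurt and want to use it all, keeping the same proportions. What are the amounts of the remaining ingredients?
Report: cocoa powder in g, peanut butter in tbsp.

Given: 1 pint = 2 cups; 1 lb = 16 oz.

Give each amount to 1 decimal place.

cocoa powder: 120.0 g; peanut butter: 3.0 tbsp

The original recipe has 1 cup of plain yogurt, so the scaling factor is 0.6 ÷ 1 = 3/5 = 0.6.
cocoa powder: 200 g × 3/5 = 120.0 g
peanut butter: 5 tbsp × 3/5 = 3.0 tbsp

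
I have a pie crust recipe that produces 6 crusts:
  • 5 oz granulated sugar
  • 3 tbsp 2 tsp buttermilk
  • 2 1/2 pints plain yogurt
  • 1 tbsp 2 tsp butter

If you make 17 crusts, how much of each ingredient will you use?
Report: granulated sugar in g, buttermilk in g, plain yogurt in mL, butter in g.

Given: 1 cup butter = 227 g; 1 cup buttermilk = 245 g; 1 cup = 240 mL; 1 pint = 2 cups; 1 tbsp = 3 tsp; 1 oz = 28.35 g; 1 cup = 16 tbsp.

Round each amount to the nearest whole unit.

granulated sugar: 402 g; buttermilk: 159 g; plain yogurt: 3400 mL; butter: 67 g

Scaling factor: 17/6.
granulated sugar: 5 oz × 17/6 × 28.35 g/oz ≈ 402 g
buttermilk: (3 tbsp + 2 tsp = 11/3 tbsp) × 17/6 ÷ 16 tbsp/cup × 245 g/cup ≈ 159 g
plain yogurt: 2.5 pint × 17/6 × 2 cup/pint × 240 mL/cup = 3400 mL
butter: (1 tbsp + 2 tsp = 5/3 tbsp) × 17/6 ÷ 16 tbsp/cup × 227 g/cup ≈ 67 g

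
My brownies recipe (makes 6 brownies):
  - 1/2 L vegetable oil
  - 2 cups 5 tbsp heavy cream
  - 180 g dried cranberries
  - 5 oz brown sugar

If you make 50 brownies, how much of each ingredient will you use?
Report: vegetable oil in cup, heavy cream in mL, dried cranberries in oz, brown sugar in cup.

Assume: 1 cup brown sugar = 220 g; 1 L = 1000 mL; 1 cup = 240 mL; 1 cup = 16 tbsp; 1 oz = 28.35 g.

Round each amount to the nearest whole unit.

vegetable oil: 17 cup; heavy cream: 4625 mL; dried cranberries: 53 oz; brown sugar: 5 cup

Scaling factor: 50/6 = 25/3.
vegetable oil: 0.5 L × 25/3 × 1000 mL/L ÷ 240 mL/cup ≈ 17 cup
heavy cream: (2 cup + 5 tbsp = 2.3125 cup) × 25/3 × 240 mL/cup = 4625 mL
dried cranberries: 180 g × 25/3 ÷ 28.35 g/oz ≈ 53 oz
brown sugar: 5 oz × 25/3 × 28.35 g/oz ÷ 220 g/cup ≈ 5 cup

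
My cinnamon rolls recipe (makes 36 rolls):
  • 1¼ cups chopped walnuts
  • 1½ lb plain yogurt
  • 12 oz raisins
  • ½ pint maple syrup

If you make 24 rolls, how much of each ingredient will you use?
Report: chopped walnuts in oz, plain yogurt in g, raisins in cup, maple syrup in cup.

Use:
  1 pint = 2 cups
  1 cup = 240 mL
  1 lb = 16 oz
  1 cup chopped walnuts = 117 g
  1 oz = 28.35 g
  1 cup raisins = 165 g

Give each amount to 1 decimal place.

chopped walnuts: 3.4 oz; plain yogurt: 453.6 g; raisins: 1.4 cup; maple syrup: 0.7 cup

Scaling factor: 24/36 = 2/3.
chopped walnuts: 1.25 cup × 2/3 × 117 g/cup ÷ 28.35 g/oz ≈ 3.4 oz
plain yogurt: 1.5 lb × 2/3 × 16 oz/lb × 28.35 g/oz = 453.6 g
raisins: 12 oz × 2/3 × 28.35 g/oz ÷ 165 g/cup ≈ 1.4 cup
maple syrup: 0.5 pint × 2/3 × 2 cup/pint ≈ 0.7 cup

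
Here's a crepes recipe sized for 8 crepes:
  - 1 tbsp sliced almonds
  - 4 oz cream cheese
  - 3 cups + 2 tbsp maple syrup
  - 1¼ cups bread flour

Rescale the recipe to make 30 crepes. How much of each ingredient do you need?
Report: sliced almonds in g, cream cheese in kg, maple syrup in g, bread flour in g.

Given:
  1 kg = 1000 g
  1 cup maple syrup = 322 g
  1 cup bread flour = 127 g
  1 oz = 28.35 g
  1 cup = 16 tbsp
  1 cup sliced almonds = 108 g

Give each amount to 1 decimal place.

Scaling factor: 30/8 = 15/4 = 3.75.
sliced almonds: 1 tbsp × 15/4 ÷ 16 tbsp/cup × 108 g/cup ≈ 25.3 g
cream cheese: 4 oz × 15/4 × 28.35 g/oz ÷ 1000 g/kg ≈ 0.4 kg
maple syrup: (3 cup + 2 tbsp = 3.125 cup) × 15/4 × 322 g/cup ≈ 3773.4 g
bread flour: 1.25 cup × 15/4 × 127 g/cup ≈ 595.3 g

sliced almonds: 25.3 g; cream cheese: 0.4 kg; maple syrup: 3773.4 g; bread flour: 595.3 g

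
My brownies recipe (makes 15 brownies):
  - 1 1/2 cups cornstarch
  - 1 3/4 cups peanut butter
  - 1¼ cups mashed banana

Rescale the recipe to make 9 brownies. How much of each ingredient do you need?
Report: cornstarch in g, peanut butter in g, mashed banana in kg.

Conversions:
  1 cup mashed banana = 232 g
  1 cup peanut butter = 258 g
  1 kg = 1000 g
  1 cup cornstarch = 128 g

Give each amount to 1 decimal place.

cornstarch: 115.2 g; peanut butter: 270.9 g; mashed banana: 0.2 kg

Scaling factor: 9/15 = 3/5 = 0.6.
cornstarch: 1.5 cup × 3/5 × 128 g/cup = 115.2 g
peanut butter: 1.75 cup × 3/5 × 258 g/cup = 270.9 g
mashed banana: 1.25 cup × 3/5 × 232 g/cup ÷ 1000 g/kg ≈ 0.2 kg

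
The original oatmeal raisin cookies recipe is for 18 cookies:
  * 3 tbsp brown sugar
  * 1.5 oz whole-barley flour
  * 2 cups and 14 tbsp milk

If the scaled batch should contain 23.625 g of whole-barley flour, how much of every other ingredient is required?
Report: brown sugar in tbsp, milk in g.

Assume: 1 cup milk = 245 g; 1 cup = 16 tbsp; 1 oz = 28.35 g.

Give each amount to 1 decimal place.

The original recipe has 42.525 g of whole-barley flour, so the scaling factor is 23.625 ÷ 42.525 = 5/9.
brown sugar: 3 tbsp × 5/9 ≈ 1.7 tbsp
milk: (2 cup + 14 tbsp = 2.875 cup) × 5/9 × 245 g/cup ≈ 391.3 g

brown sugar: 1.7 tbsp; milk: 391.3 g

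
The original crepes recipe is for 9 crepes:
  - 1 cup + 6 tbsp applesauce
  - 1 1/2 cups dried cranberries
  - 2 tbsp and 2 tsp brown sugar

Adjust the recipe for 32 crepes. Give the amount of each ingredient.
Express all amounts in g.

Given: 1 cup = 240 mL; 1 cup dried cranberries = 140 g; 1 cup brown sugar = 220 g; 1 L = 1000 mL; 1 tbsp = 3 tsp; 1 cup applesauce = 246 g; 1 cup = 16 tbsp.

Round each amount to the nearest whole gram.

Scaling factor: 32/9.
applesauce: (1 cup + 6 tbsp = 1.375 cup) × 32/9 × 246 g/cup ≈ 1203 g
dried cranberries: 1.5 cup × 32/9 × 140 g/cup ≈ 747 g
brown sugar: (2 tbsp + 2 tsp = 8/3 tbsp) × 32/9 ÷ 16 tbsp/cup × 220 g/cup ≈ 130 g

applesauce: 1203 g; dried cranberries: 747 g; brown sugar: 130 g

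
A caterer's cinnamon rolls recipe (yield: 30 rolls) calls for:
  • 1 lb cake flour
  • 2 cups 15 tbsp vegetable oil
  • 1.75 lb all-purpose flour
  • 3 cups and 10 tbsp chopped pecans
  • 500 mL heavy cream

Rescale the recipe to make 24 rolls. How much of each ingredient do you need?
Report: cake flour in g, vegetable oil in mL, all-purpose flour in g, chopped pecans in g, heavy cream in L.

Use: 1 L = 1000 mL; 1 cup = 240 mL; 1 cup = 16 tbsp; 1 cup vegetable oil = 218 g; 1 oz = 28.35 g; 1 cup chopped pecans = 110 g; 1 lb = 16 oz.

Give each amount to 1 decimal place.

cake flour: 362.9 g; vegetable oil: 564.0 mL; all-purpose flour: 635.0 g; chopped pecans: 319.0 g; heavy cream: 0.4 L

Scaling factor: 24/30 = 4/5 = 0.8.
cake flour: 1 lb × 4/5 × 16 oz/lb × 28.35 g/oz ≈ 362.9 g
vegetable oil: (2 cup + 15 tbsp = 2.9375 cup) × 4/5 × 240 mL/cup = 564.0 mL
all-purpose flour: 1.75 lb × 4/5 × 16 oz/lb × 28.35 g/oz ≈ 635.0 g
chopped pecans: (3 cup + 10 tbsp = 3.625 cup) × 4/5 × 110 g/cup = 319.0 g
heavy cream: 500 mL × 4/5 ÷ 1000 mL/L = 0.4 L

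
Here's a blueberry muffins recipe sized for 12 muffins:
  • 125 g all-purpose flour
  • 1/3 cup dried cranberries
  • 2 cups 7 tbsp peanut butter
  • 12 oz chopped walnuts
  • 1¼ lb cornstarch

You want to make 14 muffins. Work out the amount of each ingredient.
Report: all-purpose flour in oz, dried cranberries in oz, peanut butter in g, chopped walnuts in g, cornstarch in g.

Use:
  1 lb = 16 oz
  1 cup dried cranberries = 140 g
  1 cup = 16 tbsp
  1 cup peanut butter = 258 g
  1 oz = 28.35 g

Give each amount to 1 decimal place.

all-purpose flour: 5.1 oz; dried cranberries: 1.9 oz; peanut butter: 733.7 g; chopped walnuts: 396.9 g; cornstarch: 661.5 g

Scaling factor: 14/12 = 7/6.
all-purpose flour: 125 g × 7/6 ÷ 28.35 g/oz ≈ 5.1 oz
dried cranberries: 1/3 cup × 7/6 × 140 g/cup ÷ 28.35 g/oz ≈ 1.9 oz
peanut butter: (2 cup + 7 tbsp = 2.4375 cup) × 7/6 × 258 g/cup ≈ 733.7 g
chopped walnuts: 12 oz × 7/6 × 28.35 g/oz = 396.9 g
cornstarch: 1.25 lb × 7/6 × 16 oz/lb × 28.35 g/oz = 661.5 g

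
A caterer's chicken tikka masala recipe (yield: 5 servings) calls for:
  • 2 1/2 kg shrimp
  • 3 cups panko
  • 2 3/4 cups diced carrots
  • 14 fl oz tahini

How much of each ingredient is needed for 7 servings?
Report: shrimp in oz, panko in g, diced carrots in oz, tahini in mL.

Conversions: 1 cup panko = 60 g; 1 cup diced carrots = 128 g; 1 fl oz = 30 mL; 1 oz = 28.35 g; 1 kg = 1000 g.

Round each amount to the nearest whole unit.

Scaling factor: 7/5 = 1.4.
shrimp: 2.5 kg × 7/5 × 1000 g/kg ÷ 28.35 g/oz ≈ 123 oz
panko: 3 cup × 7/5 × 60 g/cup = 252 g
diced carrots: 2.75 cup × 7/5 × 128 g/cup ÷ 28.35 g/oz ≈ 17 oz
tahini: 14 fl oz × 7/5 × 30 mL/fl oz = 588 mL

shrimp: 123 oz; panko: 252 g; diced carrots: 17 oz; tahini: 588 mL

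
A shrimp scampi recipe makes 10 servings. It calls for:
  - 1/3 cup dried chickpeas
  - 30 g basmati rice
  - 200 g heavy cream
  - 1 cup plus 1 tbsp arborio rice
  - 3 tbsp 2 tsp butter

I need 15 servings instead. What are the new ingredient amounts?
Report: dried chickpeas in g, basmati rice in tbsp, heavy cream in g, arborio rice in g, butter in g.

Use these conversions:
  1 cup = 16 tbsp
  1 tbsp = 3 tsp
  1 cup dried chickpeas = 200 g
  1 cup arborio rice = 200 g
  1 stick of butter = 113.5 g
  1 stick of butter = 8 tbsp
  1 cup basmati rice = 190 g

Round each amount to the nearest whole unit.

dried chickpeas: 100 g; basmati rice: 4 tbsp; heavy cream: 300 g; arborio rice: 319 g; butter: 78 g

Scaling factor: 15/10 = 3/2 = 1.5.
dried chickpeas: 1/3 cup × 3/2 × 200 g/cup = 100 g
basmati rice: 30 g × 3/2 ÷ 190 g/cup × 16 tbsp/cup ≈ 4 tbsp
heavy cream: 200 g × 3/2 = 300 g
arborio rice: (1 cup + 1 tbsp = 1.0625 cup) × 3/2 × 200 g/cup ≈ 319 g
butter: (3 tbsp + 2 tsp = 11/3 tbsp) × 3/2 ÷ 8 tbsp/stick × 113.5 g/stick ≈ 78 g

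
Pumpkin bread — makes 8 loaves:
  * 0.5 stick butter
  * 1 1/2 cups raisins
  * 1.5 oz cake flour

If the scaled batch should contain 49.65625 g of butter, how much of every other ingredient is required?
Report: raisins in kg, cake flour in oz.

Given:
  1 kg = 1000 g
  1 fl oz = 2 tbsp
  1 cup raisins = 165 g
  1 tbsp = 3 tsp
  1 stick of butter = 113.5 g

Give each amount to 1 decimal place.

The original recipe has 56.75 g of butter, so the scaling factor is 49.65625 ÷ 56.75 = 7/8 = 0.875.
raisins: 1.5 cup × 7/8 × 165 g/cup ÷ 1000 g/kg ≈ 0.2 kg
cake flour: 1.5 oz × 7/8 ≈ 1.3 oz

raisins: 0.2 kg; cake flour: 1.3 oz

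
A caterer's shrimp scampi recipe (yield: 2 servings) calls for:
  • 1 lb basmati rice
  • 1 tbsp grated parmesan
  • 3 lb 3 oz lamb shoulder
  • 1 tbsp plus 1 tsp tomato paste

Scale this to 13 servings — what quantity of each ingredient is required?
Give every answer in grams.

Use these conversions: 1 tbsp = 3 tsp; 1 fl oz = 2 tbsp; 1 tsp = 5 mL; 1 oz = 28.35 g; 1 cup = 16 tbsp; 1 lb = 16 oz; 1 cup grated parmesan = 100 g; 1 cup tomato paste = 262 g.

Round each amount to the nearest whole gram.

Scaling factor: 13/2 = 6.5.
basmati rice: 1 lb × 13/2 × 16 oz/lb × 28.35 g/oz ≈ 2948 g
grated parmesan: 1 tbsp × 13/2 ÷ 16 tbsp/cup × 100 g/cup ≈ 41 g
lamb shoulder: (3 lb + 3 oz = 3.1875 lb) × 13/2 × 16 oz/lb × 28.35 g/oz ≈ 9398 g
tomato paste: (1 tbsp + 1 tsp = 4/3 tbsp) × 13/2 ÷ 16 tbsp/cup × 262 g/cup ≈ 142 g

basmati rice: 2948 g; grated parmesan: 41 g; lamb shoulder: 9398 g; tomato paste: 142 g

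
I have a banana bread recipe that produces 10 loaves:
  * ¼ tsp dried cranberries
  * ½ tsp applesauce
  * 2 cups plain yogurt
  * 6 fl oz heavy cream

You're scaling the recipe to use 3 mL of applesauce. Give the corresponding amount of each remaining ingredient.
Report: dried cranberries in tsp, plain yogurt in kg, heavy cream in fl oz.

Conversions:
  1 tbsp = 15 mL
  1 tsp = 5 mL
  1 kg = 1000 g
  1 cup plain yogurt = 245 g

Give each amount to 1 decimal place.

dried cranberries: 0.3 tsp; plain yogurt: 0.6 kg; heavy cream: 7.2 fl oz

The original recipe has 2.5 mL of applesauce, so the scaling factor is 3 ÷ 2.5 = 6/5 = 1.2.
dried cranberries: 0.25 tsp × 6/5 = 0.3 tsp
plain yogurt: 2 cup × 6/5 × 245 g/cup ÷ 1000 g/kg ≈ 0.6 kg
heavy cream: 6 fl oz × 6/5 = 7.2 fl oz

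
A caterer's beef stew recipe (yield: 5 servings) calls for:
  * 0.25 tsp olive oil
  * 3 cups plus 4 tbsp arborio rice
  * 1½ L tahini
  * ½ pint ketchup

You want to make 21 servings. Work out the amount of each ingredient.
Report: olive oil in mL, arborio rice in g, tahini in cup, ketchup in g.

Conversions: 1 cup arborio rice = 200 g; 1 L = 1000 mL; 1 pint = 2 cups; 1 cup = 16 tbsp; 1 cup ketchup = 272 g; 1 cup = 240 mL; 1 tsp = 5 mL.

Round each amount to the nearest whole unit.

Scaling factor: 21/5 = 4.2.
olive oil: 0.25 tsp × 21/5 × 5 mL/tsp ≈ 5 mL
arborio rice: (3 cup + 4 tbsp = 3.25 cup) × 21/5 × 200 g/cup = 2730 g
tahini: 1.5 L × 21/5 × 1000 mL/L ÷ 240 mL/cup ≈ 26 cup
ketchup: 0.5 pint × 21/5 × 2 cup/pint × 272 g/cup ≈ 1142 g

olive oil: 5 mL; arborio rice: 2730 g; tahini: 26 cup; ketchup: 1142 g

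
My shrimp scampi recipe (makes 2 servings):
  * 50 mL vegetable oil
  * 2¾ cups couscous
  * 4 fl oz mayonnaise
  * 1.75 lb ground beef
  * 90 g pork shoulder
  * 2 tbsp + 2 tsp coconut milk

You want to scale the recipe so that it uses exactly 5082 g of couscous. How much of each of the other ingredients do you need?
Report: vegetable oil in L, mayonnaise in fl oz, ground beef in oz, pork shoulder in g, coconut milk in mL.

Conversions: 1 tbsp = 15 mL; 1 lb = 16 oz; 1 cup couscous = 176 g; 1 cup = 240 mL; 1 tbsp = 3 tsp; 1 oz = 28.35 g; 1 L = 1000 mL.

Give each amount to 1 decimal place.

The original recipe has 484 g of couscous, so the scaling factor is 5082 ÷ 484 = 21/2 = 10.5.
vegetable oil: 50 mL × 21/2 ÷ 1000 mL/L ≈ 0.5 L
mayonnaise: 4 fl oz × 21/2 = 42.0 fl oz
ground beef: 1.75 lb × 21/2 × 16 oz/lb = 294.0 oz
pork shoulder: 90 g × 21/2 = 945.0 g
coconut milk: (2 tbsp + 2 tsp = 8/3 tbsp) × 21/2 × 15 mL/tbsp = 420.0 mL

vegetable oil: 0.5 L; mayonnaise: 42.0 fl oz; ground beef: 294.0 oz; pork shoulder: 945.0 g; coconut milk: 420.0 mL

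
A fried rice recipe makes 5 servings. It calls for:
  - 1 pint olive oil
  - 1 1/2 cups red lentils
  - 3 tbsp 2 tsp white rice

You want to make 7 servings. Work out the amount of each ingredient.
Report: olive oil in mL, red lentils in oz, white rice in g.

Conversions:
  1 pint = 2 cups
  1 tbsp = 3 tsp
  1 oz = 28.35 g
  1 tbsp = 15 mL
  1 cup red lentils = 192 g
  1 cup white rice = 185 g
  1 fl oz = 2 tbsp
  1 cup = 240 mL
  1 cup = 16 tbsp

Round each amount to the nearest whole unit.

olive oil: 672 mL; red lentils: 14 oz; white rice: 59 g

Scaling factor: 7/5 = 1.4.
olive oil: 1 pint × 7/5 × 2 cup/pint × 240 mL/cup = 672 mL
red lentils: 1.5 cup × 7/5 × 192 g/cup ÷ 28.35 g/oz ≈ 14 oz
white rice: (3 tbsp + 2 tsp = 11/3 tbsp) × 7/5 ÷ 16 tbsp/cup × 185 g/cup ≈ 59 g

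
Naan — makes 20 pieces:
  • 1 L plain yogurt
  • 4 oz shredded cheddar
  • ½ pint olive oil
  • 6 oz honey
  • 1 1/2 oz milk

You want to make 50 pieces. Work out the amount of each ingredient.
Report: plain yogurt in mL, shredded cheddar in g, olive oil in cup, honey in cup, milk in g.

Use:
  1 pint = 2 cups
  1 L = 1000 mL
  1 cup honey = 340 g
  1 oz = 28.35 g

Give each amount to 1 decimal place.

Scaling factor: 50/20 = 5/2 = 2.5.
plain yogurt: 1 L × 5/2 × 1000 mL/L = 2500.0 mL
shredded cheddar: 4 oz × 5/2 × 28.35 g/oz = 283.5 g
olive oil: 0.5 pint × 5/2 × 2 cup/pint = 2.5 cup
honey: 6 oz × 5/2 × 28.35 g/oz ÷ 340 g/cup ≈ 1.3 cup
milk: 1.5 oz × 5/2 × 28.35 g/oz ≈ 106.3 g

plain yogurt: 2500.0 mL; shredded cheddar: 283.5 g; olive oil: 2.5 cup; honey: 1.3 cup; milk: 106.3 g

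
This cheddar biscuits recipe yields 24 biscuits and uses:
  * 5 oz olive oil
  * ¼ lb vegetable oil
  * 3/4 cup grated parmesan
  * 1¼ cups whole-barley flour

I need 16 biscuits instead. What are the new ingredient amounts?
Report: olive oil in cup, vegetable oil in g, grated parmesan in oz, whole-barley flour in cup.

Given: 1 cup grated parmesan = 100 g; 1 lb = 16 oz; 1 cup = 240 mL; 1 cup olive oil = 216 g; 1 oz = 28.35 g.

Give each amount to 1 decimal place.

Scaling factor: 16/24 = 2/3.
olive oil: 5 oz × 2/3 × 28.35 g/oz ÷ 216 g/cup ≈ 0.4 cup
vegetable oil: 0.25 lb × 2/3 × 16 oz/lb × 28.35 g/oz = 75.6 g
grated parmesan: 0.75 cup × 2/3 × 100 g/cup ÷ 28.35 g/oz ≈ 1.8 oz
whole-barley flour: 1.25 cup × 2/3 ≈ 0.8 cup

olive oil: 0.4 cup; vegetable oil: 75.6 g; grated parmesan: 1.8 oz; whole-barley flour: 0.8 cup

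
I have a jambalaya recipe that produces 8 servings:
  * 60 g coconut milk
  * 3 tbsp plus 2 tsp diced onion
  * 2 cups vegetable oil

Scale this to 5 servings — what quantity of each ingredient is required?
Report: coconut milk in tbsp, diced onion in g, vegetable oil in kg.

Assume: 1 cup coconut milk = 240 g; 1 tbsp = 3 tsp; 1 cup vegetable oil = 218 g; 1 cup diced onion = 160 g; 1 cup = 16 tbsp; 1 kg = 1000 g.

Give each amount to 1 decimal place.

Scaling factor: 5/8 = 0.625.
coconut milk: 60 g × 5/8 ÷ 240 g/cup × 16 tbsp/cup = 2.5 tbsp
diced onion: (3 tbsp + 2 tsp = 11/3 tbsp) × 5/8 ÷ 16 tbsp/cup × 160 g/cup ≈ 22.9 g
vegetable oil: 2 cup × 5/8 × 218 g/cup ÷ 1000 g/kg ≈ 0.3 kg

coconut milk: 2.5 tbsp; diced onion: 22.9 g; vegetable oil: 0.3 kg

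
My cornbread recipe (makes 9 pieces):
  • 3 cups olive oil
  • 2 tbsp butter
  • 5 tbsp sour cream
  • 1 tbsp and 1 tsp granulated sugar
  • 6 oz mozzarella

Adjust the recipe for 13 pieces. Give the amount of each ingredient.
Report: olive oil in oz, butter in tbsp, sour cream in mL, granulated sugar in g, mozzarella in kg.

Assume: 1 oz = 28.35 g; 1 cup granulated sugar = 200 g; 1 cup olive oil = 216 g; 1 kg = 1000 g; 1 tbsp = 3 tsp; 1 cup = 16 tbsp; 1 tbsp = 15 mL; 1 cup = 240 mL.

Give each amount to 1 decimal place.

olive oil: 33.0 oz; butter: 2.9 tbsp; sour cream: 108.3 mL; granulated sugar: 24.1 g; mozzarella: 0.2 kg

Scaling factor: 13/9.
olive oil: 3 cup × 13/9 × 216 g/cup ÷ 28.35 g/oz ≈ 33.0 oz
butter: 2 tbsp × 13/9 ≈ 2.9 tbsp
sour cream: 5 tbsp × 13/9 × 15 mL/tbsp ≈ 108.3 mL
granulated sugar: (1 tbsp + 1 tsp = 4/3 tbsp) × 13/9 ÷ 16 tbsp/cup × 200 g/cup ≈ 24.1 g
mozzarella: 6 oz × 13/9 × 28.35 g/oz ÷ 1000 g/kg ≈ 0.2 kg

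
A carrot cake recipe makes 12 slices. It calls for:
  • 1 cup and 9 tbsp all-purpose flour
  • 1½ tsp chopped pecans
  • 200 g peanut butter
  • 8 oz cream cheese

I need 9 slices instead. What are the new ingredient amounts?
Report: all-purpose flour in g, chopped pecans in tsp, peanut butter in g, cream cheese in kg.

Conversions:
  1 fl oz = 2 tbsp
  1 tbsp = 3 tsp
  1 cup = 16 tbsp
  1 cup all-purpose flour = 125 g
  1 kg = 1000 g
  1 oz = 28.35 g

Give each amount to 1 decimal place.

all-purpose flour: 146.5 g; chopped pecans: 1.1 tsp; peanut butter: 150.0 g; cream cheese: 0.2 kg

Scaling factor: 9/12 = 3/4 = 0.75.
all-purpose flour: (1 cup + 9 tbsp = 1.5625 cup) × 3/4 × 125 g/cup ≈ 146.5 g
chopped pecans: 1.5 tsp × 3/4 ≈ 1.1 tsp
peanut butter: 200 g × 3/4 = 150.0 g
cream cheese: 8 oz × 3/4 × 28.35 g/oz ÷ 1000 g/kg ≈ 0.2 kg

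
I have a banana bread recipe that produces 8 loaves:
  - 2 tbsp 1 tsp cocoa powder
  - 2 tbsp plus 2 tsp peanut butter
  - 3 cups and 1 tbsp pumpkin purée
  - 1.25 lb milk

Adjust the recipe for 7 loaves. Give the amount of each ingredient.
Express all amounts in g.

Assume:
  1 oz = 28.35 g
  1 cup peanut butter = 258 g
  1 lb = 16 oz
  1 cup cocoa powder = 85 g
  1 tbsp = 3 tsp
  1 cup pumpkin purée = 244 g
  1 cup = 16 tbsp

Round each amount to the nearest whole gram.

cocoa powder: 11 g; peanut butter: 38 g; pumpkin purée: 654 g; milk: 496 g

Scaling factor: 7/8 = 0.875.
cocoa powder: (2 tbsp + 1 tsp = 7/3 tbsp) × 7/8 ÷ 16 tbsp/cup × 85 g/cup ≈ 11 g
peanut butter: (2 tbsp + 2 tsp = 8/3 tbsp) × 7/8 ÷ 16 tbsp/cup × 258 g/cup ≈ 38 g
pumpkin purée: (3 cup + 1 tbsp = 3.0625 cup) × 7/8 × 244 g/cup ≈ 654 g
milk: 1.25 lb × 7/8 × 16 oz/lb × 28.35 g/oz ≈ 496 g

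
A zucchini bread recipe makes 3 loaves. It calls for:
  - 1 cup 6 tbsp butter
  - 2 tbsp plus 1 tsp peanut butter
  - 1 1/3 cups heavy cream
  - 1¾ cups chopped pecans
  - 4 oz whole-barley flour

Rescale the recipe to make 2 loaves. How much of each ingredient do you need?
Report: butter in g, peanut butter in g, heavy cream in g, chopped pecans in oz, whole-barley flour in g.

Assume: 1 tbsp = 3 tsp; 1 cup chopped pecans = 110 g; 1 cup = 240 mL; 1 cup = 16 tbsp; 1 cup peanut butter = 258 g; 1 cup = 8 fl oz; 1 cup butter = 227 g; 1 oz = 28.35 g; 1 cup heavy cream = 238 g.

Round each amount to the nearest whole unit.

butter: 208 g; peanut butter: 25 g; heavy cream: 212 g; chopped pecans: 5 oz; whole-barley flour: 76 g

Scaling factor: 2/3.
butter: (1 cup + 6 tbsp = 1.375 cup) × 2/3 × 227 g/cup ≈ 208 g
peanut butter: (2 tbsp + 1 tsp = 7/3 tbsp) × 2/3 ÷ 16 tbsp/cup × 258 g/cup ≈ 25 g
heavy cream: 4/3 cup × 2/3 × 238 g/cup ≈ 212 g
chopped pecans: 1.75 cup × 2/3 × 110 g/cup ÷ 28.35 g/oz ≈ 5 oz
whole-barley flour: 4 oz × 2/3 × 28.35 g/oz ≈ 76 g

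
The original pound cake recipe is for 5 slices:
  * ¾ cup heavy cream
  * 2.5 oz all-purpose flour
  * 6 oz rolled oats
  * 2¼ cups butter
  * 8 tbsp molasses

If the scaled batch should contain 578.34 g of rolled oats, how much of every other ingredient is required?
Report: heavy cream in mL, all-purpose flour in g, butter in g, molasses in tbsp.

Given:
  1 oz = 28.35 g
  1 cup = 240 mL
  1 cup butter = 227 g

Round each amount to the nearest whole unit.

heavy cream: 612 mL; all-purpose flour: 241 g; butter: 1737 g; molasses: 27 tbsp

The original recipe has 170.1 g of rolled oats, so the scaling factor is 578.34 ÷ 170.1 = 17/5 = 3.4.
heavy cream: 0.75 cup × 17/5 × 240 mL/cup = 612 mL
all-purpose flour: 2.5 oz × 17/5 × 28.35 g/oz ≈ 241 g
butter: 2.25 cup × 17/5 × 227 g/cup ≈ 1737 g
molasses: 8 tbsp × 17/5 ≈ 27 tbsp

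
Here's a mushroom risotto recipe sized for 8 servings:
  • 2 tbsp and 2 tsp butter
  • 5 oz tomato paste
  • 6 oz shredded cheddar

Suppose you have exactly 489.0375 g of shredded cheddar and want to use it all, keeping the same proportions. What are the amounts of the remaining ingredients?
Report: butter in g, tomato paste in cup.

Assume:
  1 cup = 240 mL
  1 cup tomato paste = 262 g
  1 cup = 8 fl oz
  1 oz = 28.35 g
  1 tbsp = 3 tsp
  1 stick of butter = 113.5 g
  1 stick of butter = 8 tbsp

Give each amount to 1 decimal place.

butter: 108.8 g; tomato paste: 1.6 cup

The original recipe has 170.1 g of shredded cheddar, so the scaling factor is 489.0375 ÷ 170.1 = 23/8 = 2.875.
butter: (2 tbsp + 2 tsp = 8/3 tbsp) × 23/8 ÷ 8 tbsp/stick × 113.5 g/stick ≈ 108.8 g
tomato paste: 5 oz × 23/8 × 28.35 g/oz ÷ 262 g/cup ≈ 1.6 cup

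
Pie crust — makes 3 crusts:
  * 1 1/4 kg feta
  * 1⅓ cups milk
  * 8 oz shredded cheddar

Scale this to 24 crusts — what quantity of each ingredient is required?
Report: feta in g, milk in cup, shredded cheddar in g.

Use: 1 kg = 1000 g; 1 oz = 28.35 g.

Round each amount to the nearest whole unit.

feta: 10000 g; milk: 11 cup; shredded cheddar: 1814 g

Scaling factor: 24/3 = 8.
feta: 1.25 kg × 8 × 1000 g/kg = 10000 g
milk: 4/3 cup × 8 ≈ 11 cup
shredded cheddar: 8 oz × 8 × 28.35 g/oz ≈ 1814 g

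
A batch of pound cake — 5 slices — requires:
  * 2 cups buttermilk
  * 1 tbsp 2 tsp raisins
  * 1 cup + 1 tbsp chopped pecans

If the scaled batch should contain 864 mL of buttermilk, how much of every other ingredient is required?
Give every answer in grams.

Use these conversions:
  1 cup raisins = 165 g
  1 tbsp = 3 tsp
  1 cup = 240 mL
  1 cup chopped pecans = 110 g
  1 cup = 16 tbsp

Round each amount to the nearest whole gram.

The original recipe has 480 mL of buttermilk, so the scaling factor is 864 ÷ 480 = 9/5 = 1.8.
raisins: (1 tbsp + 2 tsp = 5/3 tbsp) × 9/5 ÷ 16 tbsp/cup × 165 g/cup ≈ 31 g
chopped pecans: (1 cup + 1 tbsp = 1.0625 cup) × 9/5 × 110 g/cup ≈ 210 g

raisins: 31 g; chopped pecans: 210 g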